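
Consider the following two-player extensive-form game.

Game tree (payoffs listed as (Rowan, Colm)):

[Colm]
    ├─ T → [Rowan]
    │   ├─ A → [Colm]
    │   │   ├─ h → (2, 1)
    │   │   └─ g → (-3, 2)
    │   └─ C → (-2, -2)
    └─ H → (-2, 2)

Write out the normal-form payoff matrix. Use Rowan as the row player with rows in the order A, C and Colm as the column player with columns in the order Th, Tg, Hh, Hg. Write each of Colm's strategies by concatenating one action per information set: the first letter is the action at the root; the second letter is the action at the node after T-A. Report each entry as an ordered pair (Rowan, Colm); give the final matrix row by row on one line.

           Th       Tg       Hh       Hg
   A    (2,1)   (-3,2)   (-2,2)   (-2,2)
   C  (-2,-2)  (-2,-2)   (-2,2)   (-2,2)

A: (2,1) (-3,2) (-2,2) (-2,2) | C: (-2,-2) (-2,-2) (-2,2) (-2,2)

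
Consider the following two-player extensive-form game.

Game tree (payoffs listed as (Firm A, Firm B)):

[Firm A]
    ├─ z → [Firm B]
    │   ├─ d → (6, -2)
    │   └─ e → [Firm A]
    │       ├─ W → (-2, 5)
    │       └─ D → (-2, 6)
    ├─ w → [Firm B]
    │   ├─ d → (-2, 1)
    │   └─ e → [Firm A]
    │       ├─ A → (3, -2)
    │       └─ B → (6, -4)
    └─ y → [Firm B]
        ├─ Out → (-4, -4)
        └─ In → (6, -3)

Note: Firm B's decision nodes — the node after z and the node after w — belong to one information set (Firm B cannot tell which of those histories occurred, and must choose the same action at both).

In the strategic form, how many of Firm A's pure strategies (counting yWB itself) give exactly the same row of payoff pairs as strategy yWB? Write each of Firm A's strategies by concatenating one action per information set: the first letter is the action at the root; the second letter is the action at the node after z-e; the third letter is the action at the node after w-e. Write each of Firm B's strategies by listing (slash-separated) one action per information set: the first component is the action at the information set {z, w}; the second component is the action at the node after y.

Row for yWB (columns d/Out, d/In, e/Out, e/In): (-4,-4) (6,-3) (-4,-4) (6,-3).
Under yWB, Firm A's choice at the node after z-e and at the node after w-e can never be reached regardless of what Firm B does, so varying those choices leaves every outcome unchanged.
Holding the reachable choices fixed and varying the unreachable ones freely already gives 2 × 2 = 4 equivalent strategies.
No other strategy reproduces this row, so those 4 are the full class: yWA, yWB, yDA, yDB.

4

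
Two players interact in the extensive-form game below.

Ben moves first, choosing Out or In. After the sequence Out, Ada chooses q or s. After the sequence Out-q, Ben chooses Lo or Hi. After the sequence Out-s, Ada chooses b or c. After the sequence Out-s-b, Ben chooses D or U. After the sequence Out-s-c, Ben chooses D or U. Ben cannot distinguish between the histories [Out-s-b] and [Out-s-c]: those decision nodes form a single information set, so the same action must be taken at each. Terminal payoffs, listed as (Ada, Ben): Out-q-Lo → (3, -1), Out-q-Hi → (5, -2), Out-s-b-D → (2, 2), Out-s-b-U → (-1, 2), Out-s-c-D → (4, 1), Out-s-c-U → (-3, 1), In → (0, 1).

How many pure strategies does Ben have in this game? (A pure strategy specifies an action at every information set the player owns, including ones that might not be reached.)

Ben owns the root with actions {Out, In} — two choices.
Ben owns the node after Out-q with actions {Lo, Hi} — two choices.
Ben owns the information set {Out-s-b, Out-s-c} with actions {D, U} — two choices.
A pure strategy fixes one action at each information set independently, so the count is the product 2 × 2 × 2 = 8.

8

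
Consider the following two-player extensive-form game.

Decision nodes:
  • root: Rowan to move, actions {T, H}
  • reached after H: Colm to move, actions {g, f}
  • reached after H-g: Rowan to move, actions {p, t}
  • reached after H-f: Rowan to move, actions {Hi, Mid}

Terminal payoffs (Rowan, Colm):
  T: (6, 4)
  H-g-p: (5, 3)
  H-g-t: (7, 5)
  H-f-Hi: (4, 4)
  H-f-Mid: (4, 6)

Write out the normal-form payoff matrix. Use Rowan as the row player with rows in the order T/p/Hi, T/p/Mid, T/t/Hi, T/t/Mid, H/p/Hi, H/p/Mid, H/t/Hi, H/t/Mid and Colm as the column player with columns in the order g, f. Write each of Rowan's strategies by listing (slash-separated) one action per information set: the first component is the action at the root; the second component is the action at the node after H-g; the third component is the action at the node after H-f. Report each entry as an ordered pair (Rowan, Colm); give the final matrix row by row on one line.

               g        f
 T/p/Hi    (6,4)    (6,4)
T/p/Mid    (6,4)    (6,4)
 T/t/Hi    (6,4)    (6,4)
T/t/Mid    (6,4)    (6,4)
 H/p/Hi    (5,3)    (4,4)
H/p/Mid    (5,3)    (4,6)
 H/t/Hi    (7,5)    (4,4)
H/t/Mid    (7,5)    (4,6)

T/p/Hi: (6,4) (6,4) | T/p/Mid: (6,4) (6,4) | T/t/Hi: (6,4) (6,4) | T/t/Mid: (6,4) (6,4) | H/p/Hi: (5,3) (4,4) | H/p/Mid: (5,3) (4,6) | H/t/Hi: (7,5) (4,4) | H/t/Mid: (7,5) (4,6)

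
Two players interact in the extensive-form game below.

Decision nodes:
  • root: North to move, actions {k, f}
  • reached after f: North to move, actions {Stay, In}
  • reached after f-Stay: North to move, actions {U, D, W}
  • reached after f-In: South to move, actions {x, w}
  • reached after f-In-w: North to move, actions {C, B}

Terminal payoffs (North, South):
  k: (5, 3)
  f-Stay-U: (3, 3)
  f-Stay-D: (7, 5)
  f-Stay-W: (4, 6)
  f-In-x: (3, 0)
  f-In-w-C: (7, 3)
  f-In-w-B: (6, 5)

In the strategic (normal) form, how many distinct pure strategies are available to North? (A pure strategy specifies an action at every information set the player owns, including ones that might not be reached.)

North owns the root with actions {k, f} — two choices.
North owns the node after f with actions {Stay, In} — two choices.
North owns the node after f-Stay with actions {U, D, W} — three choices.
North owns the node after f-In-w with actions {C, B} — two choices.
A pure strategy fixes one action at each information set independently, so the count is the product 2 × 2 × 3 × 2 = 24.

24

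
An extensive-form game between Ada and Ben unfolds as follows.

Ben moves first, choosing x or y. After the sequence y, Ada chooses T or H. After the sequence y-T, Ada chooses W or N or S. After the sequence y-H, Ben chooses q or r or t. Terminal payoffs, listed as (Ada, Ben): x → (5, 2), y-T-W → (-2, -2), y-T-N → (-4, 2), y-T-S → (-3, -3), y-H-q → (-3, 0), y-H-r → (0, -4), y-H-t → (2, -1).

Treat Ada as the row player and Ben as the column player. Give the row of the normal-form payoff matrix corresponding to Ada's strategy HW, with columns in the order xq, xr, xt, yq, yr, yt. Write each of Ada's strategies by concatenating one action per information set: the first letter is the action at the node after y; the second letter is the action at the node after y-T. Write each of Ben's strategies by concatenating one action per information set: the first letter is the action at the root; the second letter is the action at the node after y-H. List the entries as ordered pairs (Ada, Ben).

vs xq: Ben plays x → (5, 2)
vs xr: Ben plays x → (5, 2)
vs xt: Ben plays x → (5, 2)
vs yq: Ben plays y → Ada plays H at [y] → Ben plays q at [y-H] → (-3, 0)
vs yr: Ben plays y → Ada plays H at [y] → Ben plays r at [y-H] → (0, -4)
vs yt: Ben plays y → Ada plays H at [y] → Ben plays t at [y-H] → (2, -1)

(5,2) (5,2) (5,2) (-3,0) (0,-4) (2,-1)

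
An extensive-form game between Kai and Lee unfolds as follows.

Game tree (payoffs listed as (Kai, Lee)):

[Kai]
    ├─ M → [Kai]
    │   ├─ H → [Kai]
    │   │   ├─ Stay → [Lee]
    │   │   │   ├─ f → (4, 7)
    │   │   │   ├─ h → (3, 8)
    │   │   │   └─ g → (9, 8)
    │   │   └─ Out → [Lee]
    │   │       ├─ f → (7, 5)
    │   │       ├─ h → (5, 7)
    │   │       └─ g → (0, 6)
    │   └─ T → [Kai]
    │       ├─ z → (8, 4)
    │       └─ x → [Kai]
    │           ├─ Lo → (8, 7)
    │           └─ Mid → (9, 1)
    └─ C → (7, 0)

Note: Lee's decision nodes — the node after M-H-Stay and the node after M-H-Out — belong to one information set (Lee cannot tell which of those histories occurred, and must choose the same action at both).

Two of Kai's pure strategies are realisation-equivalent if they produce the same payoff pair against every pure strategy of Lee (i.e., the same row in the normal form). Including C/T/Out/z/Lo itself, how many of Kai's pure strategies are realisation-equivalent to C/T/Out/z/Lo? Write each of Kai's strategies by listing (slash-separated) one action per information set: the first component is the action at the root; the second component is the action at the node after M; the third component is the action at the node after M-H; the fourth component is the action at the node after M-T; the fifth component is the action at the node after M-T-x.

16

Row for C/T/Out/z/Lo (columns f, h, g): (7,0) (7,0) (7,0).
Under C/T/Out/z/Lo, Kai's choice at the node after M and at the node after M-H and at the node after M-T and at the node after M-T-x can never be reached regardless of what Lee does, so varying those choices leaves every outcome unchanged.
Holding the reachable choices fixed and varying the unreachable ones freely already gives 2 × 2 × 2 × 2 = 16 equivalent strategies.
No other strategy reproduces this row, so those 16 are the full class: C/H/Stay/z/Lo, C/H/Stay/z/Mid, C/H/Stay/x/Lo, C/H/Stay/x/Mid, C/H/Out/z/Lo, C/H/Out/z/Mid, C/H/Out/x/Lo, C/H/Out/x/Mid, C/T/Stay/z/Lo, C/T/Stay/z/Mid, C/T/Stay/x/Lo, C/T/Stay/x/Mid, C/T/Out/z/Lo, C/T/Out/z/Mid, C/T/Out/x/Lo, C/T/Out/x/Mid.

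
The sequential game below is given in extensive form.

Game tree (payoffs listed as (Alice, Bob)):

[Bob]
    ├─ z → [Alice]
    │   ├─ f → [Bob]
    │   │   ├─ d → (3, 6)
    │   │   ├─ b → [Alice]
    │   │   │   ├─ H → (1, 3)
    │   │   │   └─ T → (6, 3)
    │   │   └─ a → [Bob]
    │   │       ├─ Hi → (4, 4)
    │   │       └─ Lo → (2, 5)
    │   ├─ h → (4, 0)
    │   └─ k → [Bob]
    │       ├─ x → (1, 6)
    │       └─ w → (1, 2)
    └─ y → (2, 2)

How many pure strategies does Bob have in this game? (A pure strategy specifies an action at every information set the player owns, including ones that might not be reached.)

24

Bob owns the root with actions {z, y} — two choices.
Bob owns the node after z-f with actions {d, b, a} — three choices.
Bob owns the node after z-k with actions {x, w} — two choices.
Bob owns the node after z-f-a with actions {Hi, Lo} — two choices.
A pure strategy fixes one action at each information set independently, so the count is the product 2 × 3 × 2 × 2 = 24.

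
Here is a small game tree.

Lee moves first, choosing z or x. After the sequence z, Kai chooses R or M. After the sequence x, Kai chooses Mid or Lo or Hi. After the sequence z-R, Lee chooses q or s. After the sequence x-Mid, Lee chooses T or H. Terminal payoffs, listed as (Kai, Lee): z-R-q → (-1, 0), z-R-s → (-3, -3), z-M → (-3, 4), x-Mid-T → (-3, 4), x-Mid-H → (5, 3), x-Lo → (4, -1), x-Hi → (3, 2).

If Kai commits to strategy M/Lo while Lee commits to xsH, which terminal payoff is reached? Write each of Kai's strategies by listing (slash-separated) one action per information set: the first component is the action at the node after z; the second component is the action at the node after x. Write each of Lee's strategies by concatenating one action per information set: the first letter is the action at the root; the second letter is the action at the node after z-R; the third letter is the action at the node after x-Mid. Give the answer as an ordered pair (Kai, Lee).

Trace the play path from the root:
  Lee plays x
  Kai plays Lo at [x]
→ terminal payoff (4, -1).
(Kai's choice at the node after z is never reached on this path, so it doesn't affect the outcome.)

(4, -1)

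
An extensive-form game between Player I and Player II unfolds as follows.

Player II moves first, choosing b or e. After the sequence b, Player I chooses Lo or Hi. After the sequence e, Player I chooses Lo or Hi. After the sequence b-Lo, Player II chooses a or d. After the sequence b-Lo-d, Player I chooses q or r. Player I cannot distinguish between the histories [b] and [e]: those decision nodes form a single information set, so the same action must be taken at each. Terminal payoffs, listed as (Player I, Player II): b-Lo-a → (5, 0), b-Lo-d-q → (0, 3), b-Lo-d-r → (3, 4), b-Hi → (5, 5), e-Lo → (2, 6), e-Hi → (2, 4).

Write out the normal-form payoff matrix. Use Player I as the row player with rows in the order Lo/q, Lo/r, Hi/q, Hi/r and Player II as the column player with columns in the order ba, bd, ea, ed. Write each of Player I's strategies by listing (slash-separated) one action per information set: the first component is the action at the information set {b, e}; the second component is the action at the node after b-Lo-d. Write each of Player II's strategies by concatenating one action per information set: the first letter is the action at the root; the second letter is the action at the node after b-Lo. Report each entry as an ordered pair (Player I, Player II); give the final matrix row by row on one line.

Lo/q: (5,0) (0,3) (2,6) (2,6) | Lo/r: (5,0) (3,4) (2,6) (2,6) | Hi/q: (5,5) (5,5) (2,4) (2,4) | Hi/r: (5,5) (5,5) (2,4) (2,4)

           ba       bd       ea       ed
Lo/q    (5,0)    (0,3)    (2,6)    (2,6)
Lo/r    (5,0)    (3,4)    (2,6)    (2,6)
Hi/q    (5,5)    (5,5)    (2,4)    (2,4)
Hi/r    (5,5)    (5,5)    (2,4)    (2,4)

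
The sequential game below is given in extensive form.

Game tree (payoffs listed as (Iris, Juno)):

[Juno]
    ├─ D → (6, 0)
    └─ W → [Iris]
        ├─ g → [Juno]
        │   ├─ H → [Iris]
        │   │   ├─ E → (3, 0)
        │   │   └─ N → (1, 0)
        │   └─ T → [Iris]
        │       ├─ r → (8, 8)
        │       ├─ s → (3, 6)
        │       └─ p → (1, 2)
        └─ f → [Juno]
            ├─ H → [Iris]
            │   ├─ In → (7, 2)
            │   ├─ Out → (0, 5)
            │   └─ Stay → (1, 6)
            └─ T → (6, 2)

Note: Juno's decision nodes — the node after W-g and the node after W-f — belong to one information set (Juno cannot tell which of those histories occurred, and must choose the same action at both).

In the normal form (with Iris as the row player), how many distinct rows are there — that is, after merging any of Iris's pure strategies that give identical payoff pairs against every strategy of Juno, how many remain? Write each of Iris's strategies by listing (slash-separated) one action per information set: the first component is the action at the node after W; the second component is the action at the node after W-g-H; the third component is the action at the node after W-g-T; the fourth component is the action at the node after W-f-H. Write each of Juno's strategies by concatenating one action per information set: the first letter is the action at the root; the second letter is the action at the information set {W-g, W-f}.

9

Iris has 36 pure strategies: g/E/r/In, g/E/r/Out, g/E/r/Stay, g/E/s/In, g/E/s/Out, g/E/s/Stay, g/E/p/In, g/E/p/Out, g/E/p/Stay, g/N/r/In, g/N/r/Out, g/N/r/Stay, g/N/s/In, g/N/s/Out, g/N/s/Stay, g/N/p/In, g/N/p/Out, g/N/p/Stay, f/E/r/In, f/E/r/Out, f/E/r/Stay, f/E/s/In, f/E/s/Out, f/E/s/Stay, f/E/p/In, f/E/p/Out, f/E/p/Stay, f/N/r/In, f/N/r/Out, f/N/r/Stay, f/N/s/In, f/N/s/Out, f/N/s/Stay, f/N/p/In, f/N/p/Out, f/N/p/Stay. Columns: DH, DT, WH, WT.
{g/E/r/In, g/E/r/Out, g/E/r/Stay} → row (6,0) (6,0) (3,0) (8,8)
{g/E/s/In, g/E/s/Out, g/E/s/Stay} → row (6,0) (6,0) (3,0) (3,6)
{g/E/p/In, g/E/p/Out, g/E/p/Stay} → row (6,0) (6,0) (3,0) (1,2)
{g/N/r/In, g/N/r/Out, g/N/r/Stay} → row (6,0) (6,0) (1,0) (8,8)
{g/N/s/In, g/N/s/Out, g/N/s/Stay} → row (6,0) (6,0) (1,0) (3,6)
{g/N/p/In, g/N/p/Out, g/N/p/Stay} → row (6,0) (6,0) (1,0) (1,2)
{f/E/r/In, f/E/s/In, f/E/p/In, f/N/r/In, f/N/s/In, f/N/p/In} → row (6,0) (6,0) (7,2) (6,2)
{f/E/r/Out, f/E/s/Out, f/E/p/Out, f/N/r/Out, f/N/s/Out, f/N/p/Out} → row (6,0) (6,0) (0,5) (6,2)
{f/E/r/Stay, f/E/s/Stay, f/E/p/Stay, f/N/r/Stay, f/N/s/Stay, f/N/p/Stay} → row (6,0) (6,0) (1,6) (6,2)
That's 9 distinct rows out of 36 strategies.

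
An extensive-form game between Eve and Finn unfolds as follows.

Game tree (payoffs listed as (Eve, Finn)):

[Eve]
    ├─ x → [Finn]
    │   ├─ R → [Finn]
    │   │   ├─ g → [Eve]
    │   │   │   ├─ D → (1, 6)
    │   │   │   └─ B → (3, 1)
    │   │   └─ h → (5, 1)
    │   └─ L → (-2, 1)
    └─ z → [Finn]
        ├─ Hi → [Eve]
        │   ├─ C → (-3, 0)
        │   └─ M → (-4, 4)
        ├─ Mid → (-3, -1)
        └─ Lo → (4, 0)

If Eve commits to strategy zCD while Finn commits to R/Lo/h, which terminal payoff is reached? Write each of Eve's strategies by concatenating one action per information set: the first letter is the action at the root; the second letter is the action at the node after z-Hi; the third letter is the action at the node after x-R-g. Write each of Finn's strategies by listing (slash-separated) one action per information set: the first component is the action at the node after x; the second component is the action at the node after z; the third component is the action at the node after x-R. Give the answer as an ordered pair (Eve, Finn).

Trace the play path from the root:
  Eve plays z
  Finn plays Lo at [z]
→ terminal payoff (4, 0).
(Eve's choice at the node after z-Hi is never reached on this path, so it doesn't affect the outcome.)

(4, 0)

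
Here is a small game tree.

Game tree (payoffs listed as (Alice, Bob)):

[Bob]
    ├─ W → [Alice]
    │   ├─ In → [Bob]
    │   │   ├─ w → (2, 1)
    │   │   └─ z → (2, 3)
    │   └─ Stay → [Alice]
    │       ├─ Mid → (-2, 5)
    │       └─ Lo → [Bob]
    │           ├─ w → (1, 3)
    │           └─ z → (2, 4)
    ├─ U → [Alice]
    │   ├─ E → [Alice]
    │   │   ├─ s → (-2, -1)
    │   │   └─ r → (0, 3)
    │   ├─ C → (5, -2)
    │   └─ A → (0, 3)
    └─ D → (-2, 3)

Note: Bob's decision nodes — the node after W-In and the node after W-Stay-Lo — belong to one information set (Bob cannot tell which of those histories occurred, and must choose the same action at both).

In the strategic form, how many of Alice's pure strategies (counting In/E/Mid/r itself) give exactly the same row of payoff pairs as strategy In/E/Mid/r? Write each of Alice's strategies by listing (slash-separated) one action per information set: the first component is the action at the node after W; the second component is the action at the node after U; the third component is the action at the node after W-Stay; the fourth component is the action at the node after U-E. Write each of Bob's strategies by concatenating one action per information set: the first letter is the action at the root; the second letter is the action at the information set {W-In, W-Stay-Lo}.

6

Row for In/E/Mid/r (columns Ww, Wz, Uw, Uz, Dw, Dz): (2,1) (2,3) (0,3) (0,3) (-2,3) (-2,3).
Under In/E/Mid/r, Alice's choice at the node after W-Stay can never be reached regardless of what Bob does, so varying those choices leaves every outcome unchanged.
Holding the reachable choices fixed and varying the unreachable one freely already gives 2 equivalent strategies.
Checking the remaining rows, In/A/Mid/s, In/A/Mid/r, In/A/Lo/s, In/A/Lo/r also happen to give the same payoffs in every column, bringing the total to 6: In/E/Mid/r, In/E/Lo/r, In/A/Mid/s, In/A/Mid/r, In/A/Lo/s, In/A/Lo/r.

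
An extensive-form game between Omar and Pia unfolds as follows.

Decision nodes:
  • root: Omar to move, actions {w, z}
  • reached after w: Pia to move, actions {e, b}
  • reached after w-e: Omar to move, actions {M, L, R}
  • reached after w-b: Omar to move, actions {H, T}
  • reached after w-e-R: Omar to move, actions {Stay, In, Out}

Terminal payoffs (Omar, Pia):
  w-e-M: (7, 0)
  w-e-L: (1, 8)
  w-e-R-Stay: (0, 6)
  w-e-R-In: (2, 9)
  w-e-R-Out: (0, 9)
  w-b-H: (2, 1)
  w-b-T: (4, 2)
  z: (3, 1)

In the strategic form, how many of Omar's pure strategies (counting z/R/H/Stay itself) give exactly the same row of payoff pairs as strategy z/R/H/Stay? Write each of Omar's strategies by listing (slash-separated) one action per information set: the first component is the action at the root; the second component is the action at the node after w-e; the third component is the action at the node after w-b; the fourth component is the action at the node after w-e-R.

18

Row for z/R/H/Stay (columns e, b): (3,1) (3,1).
Under z/R/H/Stay, Omar's choice at the node after w-e and at the node after w-b and at the node after w-e-R can never be reached regardless of what Pia does, so varying those choices leaves every outcome unchanged.
Holding the reachable choices fixed and varying the unreachable ones freely already gives 3 × 2 × 3 = 18 equivalent strategies.
No other strategy reproduces this row, so those 18 are the full class: z/M/H/Stay, z/M/H/In, z/M/H/Out, z/M/T/Stay, z/M/T/In, z/M/T/Out, z/L/H/Stay, z/L/H/In, z/L/H/Out, z/L/T/Stay, z/L/T/In, z/L/T/Out, z/R/H/Stay, z/R/H/In, z/R/H/Out, z/R/T/Stay, z/R/T/In, z/R/T/Out.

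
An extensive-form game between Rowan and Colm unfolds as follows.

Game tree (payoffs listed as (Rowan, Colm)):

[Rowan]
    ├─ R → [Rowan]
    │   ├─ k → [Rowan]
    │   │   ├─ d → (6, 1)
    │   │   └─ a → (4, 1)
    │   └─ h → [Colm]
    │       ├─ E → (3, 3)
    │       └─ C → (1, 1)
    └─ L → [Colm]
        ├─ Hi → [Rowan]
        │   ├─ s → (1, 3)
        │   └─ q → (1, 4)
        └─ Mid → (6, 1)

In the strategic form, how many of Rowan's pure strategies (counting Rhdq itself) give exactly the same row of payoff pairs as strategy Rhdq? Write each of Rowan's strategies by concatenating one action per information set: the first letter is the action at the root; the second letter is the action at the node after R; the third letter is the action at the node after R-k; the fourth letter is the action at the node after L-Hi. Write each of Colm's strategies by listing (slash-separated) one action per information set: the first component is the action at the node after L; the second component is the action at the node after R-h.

4

Row for Rhdq (columns Hi/E, Hi/C, Mid/E, Mid/C): (3,3) (1,1) (3,3) (1,1).
Under Rhdq, Rowan's choice at the node after R-k and at the node after L-Hi can never be reached regardless of what Colm does, so varying those choices leaves every outcome unchanged.
Holding the reachable choices fixed and varying the unreachable ones freely already gives 2 × 2 = 4 equivalent strategies.
No other strategy reproduces this row, so those 4 are the full class: Rhds, Rhdq, Rhas, Rhaq.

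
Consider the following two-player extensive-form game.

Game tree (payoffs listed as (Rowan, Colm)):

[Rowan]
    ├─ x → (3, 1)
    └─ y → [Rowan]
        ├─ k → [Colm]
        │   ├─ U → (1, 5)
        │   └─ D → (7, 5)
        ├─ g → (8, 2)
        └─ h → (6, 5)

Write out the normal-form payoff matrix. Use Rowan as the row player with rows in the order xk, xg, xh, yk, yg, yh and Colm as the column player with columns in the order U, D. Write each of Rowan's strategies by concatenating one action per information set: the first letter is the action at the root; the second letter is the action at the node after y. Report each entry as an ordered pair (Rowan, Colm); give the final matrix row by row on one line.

xk: (3,1) (3,1) | xg: (3,1) (3,1) | xh: (3,1) (3,1) | yk: (1,5) (7,5) | yg: (8,2) (8,2) | yh: (6,5) (6,5)

Row xk: U→(3,1), D→(3,1)
Row xg: U→(3,1), D→(3,1)
Row xh: U→(3,1), D→(3,1)
Row yk: U→(1,5), D→(7,5)
Row yg: U→(8,2), D→(8,2)
Row yh: U→(6,5), D→(6,5)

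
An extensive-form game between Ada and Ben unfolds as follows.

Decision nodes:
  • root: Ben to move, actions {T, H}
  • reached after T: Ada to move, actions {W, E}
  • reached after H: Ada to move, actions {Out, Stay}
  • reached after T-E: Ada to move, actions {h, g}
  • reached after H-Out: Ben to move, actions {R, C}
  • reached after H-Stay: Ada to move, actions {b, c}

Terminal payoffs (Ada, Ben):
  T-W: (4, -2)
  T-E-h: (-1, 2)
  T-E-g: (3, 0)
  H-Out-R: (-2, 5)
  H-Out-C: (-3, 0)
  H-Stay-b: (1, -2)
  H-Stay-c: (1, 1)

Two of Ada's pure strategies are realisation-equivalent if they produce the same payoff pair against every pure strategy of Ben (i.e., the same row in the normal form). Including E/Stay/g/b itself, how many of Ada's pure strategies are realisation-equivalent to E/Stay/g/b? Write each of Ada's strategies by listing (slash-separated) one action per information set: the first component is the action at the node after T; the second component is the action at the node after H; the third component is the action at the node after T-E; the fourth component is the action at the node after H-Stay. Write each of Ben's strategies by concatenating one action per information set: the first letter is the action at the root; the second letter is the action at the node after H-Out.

1

Row for E/Stay/g/b (columns TR, TC, HR, HC): (3,0) (3,0) (1,-2) (1,-2).
Every one of Ada's information sets is on the play path for some reply by Ben when Ada follows E/Stay/g/b.
Changing the action at any of them therefore changes at least one column, so only E/Stay/g/b itself gives this row.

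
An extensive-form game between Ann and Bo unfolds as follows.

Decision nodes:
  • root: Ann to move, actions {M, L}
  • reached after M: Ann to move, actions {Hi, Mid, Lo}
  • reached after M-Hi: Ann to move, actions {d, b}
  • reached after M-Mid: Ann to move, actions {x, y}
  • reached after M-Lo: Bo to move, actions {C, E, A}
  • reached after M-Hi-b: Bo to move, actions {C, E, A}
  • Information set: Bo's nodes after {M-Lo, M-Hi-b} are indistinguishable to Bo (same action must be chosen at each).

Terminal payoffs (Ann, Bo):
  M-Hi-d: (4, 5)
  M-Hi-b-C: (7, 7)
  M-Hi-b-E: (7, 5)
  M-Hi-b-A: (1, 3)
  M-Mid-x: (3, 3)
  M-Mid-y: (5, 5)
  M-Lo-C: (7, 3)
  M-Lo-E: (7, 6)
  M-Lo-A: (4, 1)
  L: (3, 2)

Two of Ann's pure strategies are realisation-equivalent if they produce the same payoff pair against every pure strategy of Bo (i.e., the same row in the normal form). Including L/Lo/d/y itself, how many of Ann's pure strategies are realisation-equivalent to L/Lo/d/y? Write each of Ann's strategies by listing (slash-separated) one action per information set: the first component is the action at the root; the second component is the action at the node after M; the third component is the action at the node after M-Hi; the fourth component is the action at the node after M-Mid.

Row for L/Lo/d/y (columns C, E, A): (3,2) (3,2) (3,2).
Under L/Lo/d/y, Ann's choice at the node after M and at the node after M-Hi and at the node after M-Mid can never be reached regardless of what Bo does, so varying those choices leaves every outcome unchanged.
Holding the reachable choices fixed and varying the unreachable ones freely already gives 3 × 2 × 2 = 12 equivalent strategies.
No other strategy reproduces this row, so those 12 are the full class: L/Hi/d/x, L/Hi/d/y, L/Hi/b/x, L/Hi/b/y, L/Mid/d/x, L/Mid/d/y, L/Mid/b/x, L/Mid/b/y, L/Lo/d/x, L/Lo/d/y, L/Lo/b/x, L/Lo/b/y.

12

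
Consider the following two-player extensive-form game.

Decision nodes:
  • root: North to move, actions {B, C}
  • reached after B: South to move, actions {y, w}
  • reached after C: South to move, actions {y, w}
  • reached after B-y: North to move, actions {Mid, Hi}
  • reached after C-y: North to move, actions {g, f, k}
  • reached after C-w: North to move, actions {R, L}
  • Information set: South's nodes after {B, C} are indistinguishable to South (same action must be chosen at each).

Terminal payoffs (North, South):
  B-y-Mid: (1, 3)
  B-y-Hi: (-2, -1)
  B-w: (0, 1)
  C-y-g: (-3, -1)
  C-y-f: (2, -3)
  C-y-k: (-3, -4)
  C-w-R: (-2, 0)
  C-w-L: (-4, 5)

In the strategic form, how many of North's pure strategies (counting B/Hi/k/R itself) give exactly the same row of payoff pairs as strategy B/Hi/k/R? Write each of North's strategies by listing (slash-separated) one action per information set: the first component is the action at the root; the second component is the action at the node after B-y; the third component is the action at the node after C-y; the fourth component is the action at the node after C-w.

6

Row for B/Hi/k/R (columns y, w): (-2,-1) (0,1).
Under B/Hi/k/R, North's choice at the node after C-y and at the node after C-w can never be reached regardless of what South does, so varying those choices leaves every outcome unchanged.
Holding the reachable choices fixed and varying the unreachable ones freely already gives 3 × 2 = 6 equivalent strategies.
No other strategy reproduces this row, so those 6 are the full class: B/Hi/g/R, B/Hi/g/L, B/Hi/f/R, B/Hi/f/L, B/Hi/k/R, B/Hi/k/L.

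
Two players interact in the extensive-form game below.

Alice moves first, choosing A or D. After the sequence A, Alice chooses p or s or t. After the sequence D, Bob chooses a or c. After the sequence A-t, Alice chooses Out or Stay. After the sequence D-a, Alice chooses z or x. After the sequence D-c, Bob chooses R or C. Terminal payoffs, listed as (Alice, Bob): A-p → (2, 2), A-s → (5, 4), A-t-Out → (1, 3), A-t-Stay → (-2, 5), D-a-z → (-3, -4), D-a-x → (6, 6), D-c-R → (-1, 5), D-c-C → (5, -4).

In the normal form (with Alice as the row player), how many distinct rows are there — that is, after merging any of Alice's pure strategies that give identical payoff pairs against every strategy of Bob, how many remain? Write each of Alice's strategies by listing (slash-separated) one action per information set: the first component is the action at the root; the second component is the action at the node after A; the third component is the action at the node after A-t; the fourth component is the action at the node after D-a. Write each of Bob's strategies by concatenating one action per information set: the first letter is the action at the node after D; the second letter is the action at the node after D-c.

6

Alice has 24 pure strategies: A/p/Out/z, A/p/Out/x, A/p/Stay/z, A/p/Stay/x, A/s/Out/z, A/s/Out/x, A/s/Stay/z, A/s/Stay/x, A/t/Out/z, A/t/Out/x, A/t/Stay/z, A/t/Stay/x, D/p/Out/z, D/p/Out/x, D/p/Stay/z, D/p/Stay/x, D/s/Out/z, D/s/Out/x, D/s/Stay/z, D/s/Stay/x, D/t/Out/z, D/t/Out/x, D/t/Stay/z, D/t/Stay/x. Columns: aR, aC, cR, cC.
{A/p/Out/z, A/p/Out/x, A/p/Stay/z, A/p/Stay/x} → row (2,2) (2,2) (2,2) (2,2)
{A/s/Out/z, A/s/Out/x, A/s/Stay/z, A/s/Stay/x} → row (5,4) (5,4) (5,4) (5,4)
{A/t/Out/z, A/t/Out/x} → row (1,3) (1,3) (1,3) (1,3)
{A/t/Stay/z, A/t/Stay/x} → row (-2,5) (-2,5) (-2,5) (-2,5)
{D/p/Out/z, D/p/Stay/z, D/s/Out/z, D/s/Stay/z, D/t/Out/z, D/t/Stay/z} → row (-3,-4) (-3,-4) (-1,5) (5,-4)
{D/p/Out/x, D/p/Stay/x, D/s/Out/x, D/s/Stay/x, D/t/Out/x, D/t/Stay/x} → row (6,6) (6,6) (-1,5) (5,-4)
That's 6 distinct rows out of 24 strategies.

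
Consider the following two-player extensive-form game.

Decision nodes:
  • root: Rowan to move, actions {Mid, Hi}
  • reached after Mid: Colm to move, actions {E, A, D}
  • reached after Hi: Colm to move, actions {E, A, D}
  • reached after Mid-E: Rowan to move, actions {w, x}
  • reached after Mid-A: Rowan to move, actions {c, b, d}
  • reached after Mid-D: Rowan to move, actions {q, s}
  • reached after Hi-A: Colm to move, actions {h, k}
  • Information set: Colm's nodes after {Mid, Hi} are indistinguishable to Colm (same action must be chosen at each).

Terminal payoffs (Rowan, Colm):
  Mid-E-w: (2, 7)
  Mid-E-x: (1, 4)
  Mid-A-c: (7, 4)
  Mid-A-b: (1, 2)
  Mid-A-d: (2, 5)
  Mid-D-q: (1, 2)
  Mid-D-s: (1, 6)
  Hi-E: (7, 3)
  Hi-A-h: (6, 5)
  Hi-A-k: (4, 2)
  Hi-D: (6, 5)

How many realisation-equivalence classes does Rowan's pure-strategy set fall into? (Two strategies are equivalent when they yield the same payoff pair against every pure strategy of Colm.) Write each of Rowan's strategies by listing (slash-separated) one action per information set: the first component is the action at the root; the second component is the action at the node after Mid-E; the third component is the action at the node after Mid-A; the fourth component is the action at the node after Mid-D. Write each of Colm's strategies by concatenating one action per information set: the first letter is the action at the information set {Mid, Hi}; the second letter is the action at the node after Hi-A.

Rowan has 24 pure strategies: Mid/w/c/q, Mid/w/c/s, Mid/w/b/q, Mid/w/b/s, Mid/w/d/q, Mid/w/d/s, Mid/x/c/q, Mid/x/c/s, Mid/x/b/q, Mid/x/b/s, Mid/x/d/q, Mid/x/d/s, Hi/w/c/q, Hi/w/c/s, Hi/w/b/q, Hi/w/b/s, Hi/w/d/q, Hi/w/d/s, Hi/x/c/q, Hi/x/c/s, Hi/x/b/q, Hi/x/b/s, Hi/x/d/q, Hi/x/d/s. Columns: Eh, Ek, Ah, Ak, Dh, Dk.
{Mid/w/c/q} → row (2,7) (2,7) (7,4) (7,4) (1,2) (1,2)
{Mid/w/c/s} → row (2,7) (2,7) (7,4) (7,4) (1,6) (1,6)
{Mid/w/b/q} → row (2,7) (2,7) (1,2) (1,2) (1,2) (1,2)
{Mid/w/b/s} → row (2,7) (2,7) (1,2) (1,2) (1,6) (1,6)
{Mid/w/d/q} → row (2,7) (2,7) (2,5) (2,5) (1,2) (1,2)
{Mid/w/d/s} → row (2,7) (2,7) (2,5) (2,5) (1,6) (1,6)
{Mid/x/c/q} → row (1,4) (1,4) (7,4) (7,4) (1,2) (1,2)
{Mid/x/c/s} → row (1,4) (1,4) (7,4) (7,4) (1,6) (1,6)
{Mid/x/b/q} → row (1,4) (1,4) (1,2) (1,2) (1,2) (1,2)
{Mid/x/b/s} → row (1,4) (1,4) (1,2) (1,2) (1,6) (1,6)
{Mid/x/d/q} → row (1,4) (1,4) (2,5) (2,5) (1,2) (1,2)
{Mid/x/d/s} → row (1,4) (1,4) (2,5) (2,5) (1,6) (1,6)
{Hi/w/c/q, Hi/w/c/s, Hi/w/b/q, Hi/w/b/s, Hi/w/d/q, Hi/w/d/s, Hi/x/c/q, Hi/x/c/s, Hi/x/b/q, Hi/x/b/s, Hi/x/d/q, Hi/x/d/s} → row (7,3) (7,3) (6,5) (4,2) (6,5) (6,5)
That's 13 distinct rows out of 24 strategies.

13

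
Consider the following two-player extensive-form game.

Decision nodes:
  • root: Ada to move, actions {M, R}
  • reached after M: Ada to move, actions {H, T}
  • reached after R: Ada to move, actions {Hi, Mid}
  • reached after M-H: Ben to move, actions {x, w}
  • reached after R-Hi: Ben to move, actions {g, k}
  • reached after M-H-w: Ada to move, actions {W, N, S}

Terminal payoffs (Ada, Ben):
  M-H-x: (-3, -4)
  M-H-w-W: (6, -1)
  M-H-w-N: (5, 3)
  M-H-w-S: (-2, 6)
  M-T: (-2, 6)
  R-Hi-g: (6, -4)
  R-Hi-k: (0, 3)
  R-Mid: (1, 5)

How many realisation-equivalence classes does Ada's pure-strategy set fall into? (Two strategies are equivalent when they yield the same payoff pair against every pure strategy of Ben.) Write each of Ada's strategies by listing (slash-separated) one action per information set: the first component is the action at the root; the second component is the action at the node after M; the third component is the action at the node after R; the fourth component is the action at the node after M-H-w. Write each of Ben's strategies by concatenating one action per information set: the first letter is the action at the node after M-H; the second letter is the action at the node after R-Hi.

6

Ada has 24 pure strategies: M/H/Hi/W, M/H/Hi/N, M/H/Hi/S, M/H/Mid/W, M/H/Mid/N, M/H/Mid/S, M/T/Hi/W, M/T/Hi/N, M/T/Hi/S, M/T/Mid/W, M/T/Mid/N, M/T/Mid/S, R/H/Hi/W, R/H/Hi/N, R/H/Hi/S, R/H/Mid/W, R/H/Mid/N, R/H/Mid/S, R/T/Hi/W, R/T/Hi/N, R/T/Hi/S, R/T/Mid/W, R/T/Mid/N, R/T/Mid/S. Columns: xg, xk, wg, wk.
{M/H/Hi/W, M/H/Mid/W} → row (-3,-4) (-3,-4) (6,-1) (6,-1)
{M/H/Hi/N, M/H/Mid/N} → row (-3,-4) (-3,-4) (5,3) (5,3)
{M/H/Hi/S, M/H/Mid/S} → row (-3,-4) (-3,-4) (-2,6) (-2,6)
{M/T/Hi/W, M/T/Hi/N, M/T/Hi/S, M/T/Mid/W, M/T/Mid/N, M/T/Mid/S} → row (-2,6) (-2,6) (-2,6) (-2,6)
{R/H/Hi/W, R/H/Hi/N, R/H/Hi/S, R/T/Hi/W, R/T/Hi/N, R/T/Hi/S} → row (6,-4) (0,3) (6,-4) (0,3)
{R/H/Mid/W, R/H/Mid/N, R/H/Mid/S, R/T/Mid/W, R/T/Mid/N, R/T/Mid/S} → row (1,5) (1,5) (1,5) (1,5)
That's 6 distinct rows out of 24 strategies.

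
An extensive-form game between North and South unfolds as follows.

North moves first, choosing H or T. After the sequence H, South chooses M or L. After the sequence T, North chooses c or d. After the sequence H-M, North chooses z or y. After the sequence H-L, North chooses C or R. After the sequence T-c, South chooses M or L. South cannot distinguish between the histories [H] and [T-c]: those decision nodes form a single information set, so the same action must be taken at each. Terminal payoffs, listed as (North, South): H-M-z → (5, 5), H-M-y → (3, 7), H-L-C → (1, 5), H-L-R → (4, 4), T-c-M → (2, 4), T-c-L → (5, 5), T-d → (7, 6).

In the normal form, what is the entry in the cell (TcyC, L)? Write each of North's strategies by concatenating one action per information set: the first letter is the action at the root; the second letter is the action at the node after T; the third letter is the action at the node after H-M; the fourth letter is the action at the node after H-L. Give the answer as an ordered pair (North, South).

Trace the play path from the root:
  North plays T
  North plays c at [T]
  South plays L at [T-c]
→ terminal payoff (5, 5).
(North's choice at the node after H-M is never reached on this path, so it doesn't affect the outcome.)

(5, 5)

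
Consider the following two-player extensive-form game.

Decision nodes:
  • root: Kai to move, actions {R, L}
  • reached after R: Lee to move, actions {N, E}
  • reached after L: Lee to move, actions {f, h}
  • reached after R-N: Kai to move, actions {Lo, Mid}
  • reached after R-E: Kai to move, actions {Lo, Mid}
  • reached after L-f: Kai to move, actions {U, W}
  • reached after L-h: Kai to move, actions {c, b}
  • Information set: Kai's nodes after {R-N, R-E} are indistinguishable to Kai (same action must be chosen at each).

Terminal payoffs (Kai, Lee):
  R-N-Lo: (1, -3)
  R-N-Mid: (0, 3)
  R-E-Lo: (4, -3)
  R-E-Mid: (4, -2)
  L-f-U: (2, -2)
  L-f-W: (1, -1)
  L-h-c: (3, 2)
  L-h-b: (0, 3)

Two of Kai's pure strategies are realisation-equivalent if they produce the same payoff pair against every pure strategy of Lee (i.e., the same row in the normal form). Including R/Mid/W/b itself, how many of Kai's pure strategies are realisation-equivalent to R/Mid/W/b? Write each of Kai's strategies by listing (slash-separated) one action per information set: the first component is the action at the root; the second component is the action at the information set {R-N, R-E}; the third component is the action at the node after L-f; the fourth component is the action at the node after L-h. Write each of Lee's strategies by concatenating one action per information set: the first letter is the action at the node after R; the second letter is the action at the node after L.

4

Row for R/Mid/W/b (columns Nf, Nh, Ef, Eh): (0,3) (0,3) (4,-2) (4,-2).
Under R/Mid/W/b, Kai's choice at the node after L-f and at the node after L-h can never be reached regardless of what Lee does, so varying those choices leaves every outcome unchanged.
Holding the reachable choices fixed and varying the unreachable ones freely already gives 2 × 2 = 4 equivalent strategies.
No other strategy reproduces this row, so those 4 are the full class: R/Mid/U/c, R/Mid/U/b, R/Mid/W/c, R/Mid/W/b.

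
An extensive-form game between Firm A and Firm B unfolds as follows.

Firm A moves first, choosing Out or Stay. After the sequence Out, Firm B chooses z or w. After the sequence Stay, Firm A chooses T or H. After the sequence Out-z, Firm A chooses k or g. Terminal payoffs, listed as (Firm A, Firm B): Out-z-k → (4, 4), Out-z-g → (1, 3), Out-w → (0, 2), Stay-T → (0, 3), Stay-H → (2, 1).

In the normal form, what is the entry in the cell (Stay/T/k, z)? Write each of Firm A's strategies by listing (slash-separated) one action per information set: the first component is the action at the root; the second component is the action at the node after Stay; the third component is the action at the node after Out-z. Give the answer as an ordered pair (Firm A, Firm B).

Trace the play path from the root:
  Firm A plays Stay
  Firm A plays T at [Stay]
→ terminal payoff (0, 3).
(Firm A's choice at the node after Out-z is never reached on this path, so it doesn't affect the outcome.)

(0, 3)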